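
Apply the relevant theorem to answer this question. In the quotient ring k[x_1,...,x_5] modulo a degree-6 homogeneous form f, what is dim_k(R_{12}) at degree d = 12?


For R = k[x_1,...,x_n]/(f) with f homogeneous of degree e:
The Hilbert series is (1 - t^e)/(1 - t)^n.
So h(d) = C(d+n-1, n-1) - C(d-e+n-1, n-1) for d >= e.
With n=5, e=6, d=12:
C(12+5-1, 5-1) = C(16, 4) = 1820
C(12-6+5-1, 5-1) = C(10, 4) = 210
h(12) = 1820 - 210 = 1610

1610


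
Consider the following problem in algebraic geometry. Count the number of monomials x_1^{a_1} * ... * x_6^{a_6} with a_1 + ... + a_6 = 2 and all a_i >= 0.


The number of degree-2 monomials in 6 variables is C(d+n-1, n-1).
= C(2+6-1, 6-1) = C(7, 5)
= 21

21


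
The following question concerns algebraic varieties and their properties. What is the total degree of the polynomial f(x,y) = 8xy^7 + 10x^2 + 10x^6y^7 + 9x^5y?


Examine each term for its total degree (sum of exponents).
  Term '8xy^7' has total degree 1+7 = 8.
  Term '10x^2' has total degree 2+0 = 2.
  Term '10x^6y^7' has total degree 6+7 = 13.
  Term '9x^5y' has total degree 5+1 = 6.
The maximum total degree among all terms is 13.

13


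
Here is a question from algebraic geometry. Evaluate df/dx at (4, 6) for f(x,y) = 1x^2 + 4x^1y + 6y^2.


df/dx = 2*1*x^1 + 1*4*x^0*y
At (4,6): 2*1*4^1 + 1*4*4^0*6
= 8 + 24
= 32

32


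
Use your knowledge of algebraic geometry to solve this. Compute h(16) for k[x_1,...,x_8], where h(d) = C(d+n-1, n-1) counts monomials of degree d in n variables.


The Hilbert function for the polynomial ring in 8 variables is:
h(d) = C(d+n-1, n-1)
h(16) = C(16+8-1, 8-1) = C(23, 7)
= 23! / (7! * 16!)
= 245157

245157


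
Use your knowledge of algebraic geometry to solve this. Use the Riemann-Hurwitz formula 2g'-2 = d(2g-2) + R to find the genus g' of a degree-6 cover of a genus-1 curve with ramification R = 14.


Riemann-Hurwitz formula: 2g' - 2 = d(2g - 2) + R
Given: d = 6, g = 1, R = 14
2g' - 2 = 6*(2*1 - 2) + 14
2g' - 2 = 6*0 + 14
2g' - 2 = 0 + 14 = 14
2g' = 16
g' = 8

8


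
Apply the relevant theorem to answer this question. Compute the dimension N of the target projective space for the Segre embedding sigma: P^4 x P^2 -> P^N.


The Segre embedding maps P^m x P^n into P^N via
all products of coordinates from each factor.
N = (m+1)(n+1) - 1
N = (4+1)(2+1) - 1
N = 5*3 - 1
N = 15 - 1 = 14

14


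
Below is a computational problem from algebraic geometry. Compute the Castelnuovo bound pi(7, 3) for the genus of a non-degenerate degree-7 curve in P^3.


Castelnuovo's bound: write d - 1 = m(r-1) + epsilon with 0 <= epsilon < r-1.
d - 1 = 7 - 1 = 6
r - 1 = 3 - 1 = 2
6 = 3*2 + 0, so m = 3, epsilon = 0
pi(d, r) = m(m-1)(r-1)/2 + m*epsilon
= 3*2*2/2 + 3*0
= 12/2 + 0
= 6 + 0 = 6

6


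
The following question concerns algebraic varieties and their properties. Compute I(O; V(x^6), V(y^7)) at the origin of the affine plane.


The intersection multiplicity of V(x^a) and V(y^b) at the origin is:
I(O; V(x^6), V(y^7)) = dim_k(k[x,y]/(x^6, y^7))
A basis for k[x,y]/(x^6, y^7) is the set of monomials x^i * y^j
where 0 <= i < 6 and 0 <= j < 7.
The number of such monomials is 6 * 7 = 42

42


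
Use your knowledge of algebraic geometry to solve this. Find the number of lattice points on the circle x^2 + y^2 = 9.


Systematically check integer values of x where x^2 <= 9.
For each valid x, check if 9 - x^2 is a perfect square.
x=0: 9 - 0 = 9, sqrt = 3 (valid)
x=3: 9 - 9 = 0, sqrt = 0 (valid)
Total integer solutions found: 4

4


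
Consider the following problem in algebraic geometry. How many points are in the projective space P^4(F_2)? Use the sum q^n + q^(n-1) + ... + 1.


P^4(F_2) has (q^(n+1) - 1)/(q - 1) points.
= 2^4 + 2^3 + 2^2 + 2^1 + 2^0
= 16 + 8 + 4 + 2 + 1
= 31

31


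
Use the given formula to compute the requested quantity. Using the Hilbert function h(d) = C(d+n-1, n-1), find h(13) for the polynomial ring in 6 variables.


The Hilbert function for the polynomial ring in 6 variables is:
h(d) = C(d+n-1, n-1)
h(13) = C(13+6-1, 6-1) = C(18, 5)
= 18! / (5! * 13!)
= 8568

8568


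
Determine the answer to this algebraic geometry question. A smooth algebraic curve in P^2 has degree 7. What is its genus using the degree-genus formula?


Using the genus formula for smooth plane curves:
g = (d-1)(d-2)/2
g = (7-1)(7-2)/2
g = 6*5/2
g = 30/2 = 15

15


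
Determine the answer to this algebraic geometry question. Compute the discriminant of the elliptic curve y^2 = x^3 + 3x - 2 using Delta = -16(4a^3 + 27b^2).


Compute each component:
4a^3 = 4*3^3 = 4*27 = 108
27b^2 = 27*(-2)^2 = 27*4 = 108
4a^3 + 27b^2 = 108 + 108 = 216
Delta = -16*216 = -3456

-3456


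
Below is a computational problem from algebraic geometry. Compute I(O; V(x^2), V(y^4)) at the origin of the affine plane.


The intersection multiplicity of V(x^a) and V(y^b) at the origin is:
I(O; V(x^2), V(y^4)) = dim_k(k[x,y]/(x^2, y^4))
A basis for k[x,y]/(x^2, y^4) is the set of monomials x^i * y^j
where 0 <= i < 2 and 0 <= j < 4.
The number of such monomials is 2 * 4 = 8

8


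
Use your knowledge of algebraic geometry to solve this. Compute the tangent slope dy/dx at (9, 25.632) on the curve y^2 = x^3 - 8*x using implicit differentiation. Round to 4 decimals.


Using implicit differentiation of y^2 = x^3 - 8*x:
2y * dy/dx = 3x^2 - 8
dy/dx = (3x^2 - 8)/(2y)
Numerator: 3*9^2 - 8 = 235
Denominator: 2*25.632 = 51.264
dy/dx = 235/51.264 = 4.5841

4.5841


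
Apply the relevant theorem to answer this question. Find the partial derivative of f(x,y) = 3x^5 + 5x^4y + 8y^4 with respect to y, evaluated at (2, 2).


df/dy = 5*x^4 + 4*8*y^3
At (2,2): 5*2^4 + 4*8*2^3
= 80 + 256
= 336

336


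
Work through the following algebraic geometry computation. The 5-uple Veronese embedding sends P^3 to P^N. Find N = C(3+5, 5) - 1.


The Veronese embedding v_d: P^n -> P^N maps each point to all
degree-d monomials in n+1 homogeneous coordinates.
N = C(n+d, d) - 1
N = C(3+5, 5) - 1
N = C(8, 5) - 1
C(8, 5) = 56
N = 56 - 1 = 55

55


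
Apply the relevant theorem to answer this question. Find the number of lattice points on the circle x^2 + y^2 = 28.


Systematically check integer values of x where x^2 <= 28.
For each valid x, check if 28 - x^2 is a perfect square.
Total integer solutions found: 0

0


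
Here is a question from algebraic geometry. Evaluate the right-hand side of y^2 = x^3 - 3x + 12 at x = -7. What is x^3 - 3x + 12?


Compute x^3 - 3x + 12 at x = -7:
x^3 = (-7)^3 = -343
(-3)*x = (-3)*(-7) = 21
Sum: -343 + 21 + 12 = -310

-310


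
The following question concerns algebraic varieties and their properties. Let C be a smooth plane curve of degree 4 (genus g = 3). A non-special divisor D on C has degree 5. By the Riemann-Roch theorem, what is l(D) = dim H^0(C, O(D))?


First, compute the genus of a smooth plane curve of degree 4:
g = (d-1)(d-2)/2 = (4-1)(4-2)/2 = 3
For a non-special divisor D (i.e., h^1(D) = 0), Riemann-Roch gives:
l(D) = deg(D) - g + 1
Since deg(D) = 5 >= 2g - 1 = 5, D is non-special.
l(D) = 5 - 3 + 1 = 3

3


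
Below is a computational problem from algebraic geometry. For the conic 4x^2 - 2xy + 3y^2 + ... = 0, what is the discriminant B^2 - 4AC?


The discriminant of a conic Ax^2 + Bxy + Cy^2 + ... = 0 is B^2 - 4AC.
B^2 = (-2)^2 = 4
4AC = 4*4*3 = 48
Discriminant = 4 - 48 = -44

-44


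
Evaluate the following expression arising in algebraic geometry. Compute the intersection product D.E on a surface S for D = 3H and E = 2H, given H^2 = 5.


Using bilinearity of the intersection pairing on a surface S:
(aH).(bH) = ab * (H.H)
We have H^2 = 5.
D.E = (3H).(2H) = 3*2*5
= 6*5
= 30

30


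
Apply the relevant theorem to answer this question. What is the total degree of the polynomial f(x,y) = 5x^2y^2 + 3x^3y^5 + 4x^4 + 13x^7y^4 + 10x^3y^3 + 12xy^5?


Examine each term for its total degree (sum of exponents).
  Term '5x^2y^2' has total degree 2+2 = 4.
  Term '3x^3y^5' has total degree 3+5 = 8.
  Term '4x^4' has total degree 4+0 = 4.
  Term '13x^7y^4' has total degree 7+4 = 11.
  Term '10x^3y^3' has total degree 3+3 = 6.
  Term '12xy^5' has total degree 1+5 = 6.
The maximum total degree among all terms is 11.

11


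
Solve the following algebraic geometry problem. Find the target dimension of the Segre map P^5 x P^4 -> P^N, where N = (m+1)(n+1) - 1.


The Segre embedding maps P^m x P^n into P^N via
all products of coordinates from each factor.
N = (m+1)(n+1) - 1
N = (5+1)(4+1) - 1
N = 6*5 - 1
N = 30 - 1 = 29

29


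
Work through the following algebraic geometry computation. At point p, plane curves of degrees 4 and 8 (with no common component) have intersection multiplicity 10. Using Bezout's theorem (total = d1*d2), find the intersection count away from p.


By Bezout's theorem, the total intersection number is d1 * d2.
Total = 4 * 8 = 32
Intersection multiplicity at p = 10
Remaining intersections = 32 - 10 = 22

22


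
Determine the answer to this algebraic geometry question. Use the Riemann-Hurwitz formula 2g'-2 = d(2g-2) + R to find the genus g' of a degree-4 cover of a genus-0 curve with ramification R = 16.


Riemann-Hurwitz formula: 2g' - 2 = d(2g - 2) + R
Given: d = 4, g = 0, R = 16
2g' - 2 = 4*(2*0 - 2) + 16
2g' - 2 = 4*(-2) + 16
2g' - 2 = -8 + 16 = 8
2g' = 10
g' = 5

5


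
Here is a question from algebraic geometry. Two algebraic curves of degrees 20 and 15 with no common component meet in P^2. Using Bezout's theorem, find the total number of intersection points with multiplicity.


Bezout's theorem states the intersection count equals the product of degrees.
Intersection count = 20 * 15 = 300

300


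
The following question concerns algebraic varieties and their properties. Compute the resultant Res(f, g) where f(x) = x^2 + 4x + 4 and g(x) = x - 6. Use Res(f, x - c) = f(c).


For Res(f, x - c), we evaluate f at x = c.
f(6) = 6^2 + 4*6 + 4
= 36 + 24 + 4
= 60 + 4 = 64
Res(f, g) = 64

64


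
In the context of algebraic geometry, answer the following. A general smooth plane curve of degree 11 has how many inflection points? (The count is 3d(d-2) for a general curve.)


For a general smooth plane curve C of degree d, the inflection points are
the intersection of C with its Hessian curve, which has degree 3(d-2).
By Bezout, the total intersection number is d * 3(d-2) = 11 * 27 = 297.
For a general curve every flex is ordinary, so each contributes
multiplicity 1 to C·Hess(C), and the number of distinct inflection
points is 3d(d-2).
Inflection points = 3*11*(11-2) = 3*11*9 = 297

297


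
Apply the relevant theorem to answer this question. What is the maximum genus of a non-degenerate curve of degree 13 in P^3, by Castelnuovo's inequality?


Castelnuovo's bound: write d - 1 = m(r-1) + epsilon with 0 <= epsilon < r-1.
d - 1 = 13 - 1 = 12
r - 1 = 3 - 1 = 2
12 = 6*2 + 0, so m = 6, epsilon = 0
pi(d, r) = m(m-1)(r-1)/2 + m*epsilon
= 6*5*2/2 + 6*0
= 60/2 + 0
= 30 + 0 = 30

30


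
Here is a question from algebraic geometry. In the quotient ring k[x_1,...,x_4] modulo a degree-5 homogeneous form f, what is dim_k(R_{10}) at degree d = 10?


For R = k[x_1,...,x_n]/(f) with f homogeneous of degree e:
The Hilbert series is (1 - t^e)/(1 - t)^n.
So h(d) = C(d+n-1, n-1) - C(d-e+n-1, n-1) for d >= e.
With n=4, e=5, d=10:
C(10+4-1, 4-1) = C(13, 3) = 286
C(10-5+4-1, 4-1) = C(8, 3) = 56
h(10) = 286 - 56 = 230

230


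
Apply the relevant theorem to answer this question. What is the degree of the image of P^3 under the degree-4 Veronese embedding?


The Veronese variety v_4(P^3) has degree d^r.
d^r = 4^3 = 64

64


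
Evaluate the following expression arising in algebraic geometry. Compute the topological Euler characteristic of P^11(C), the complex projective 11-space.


The complex projective space P^11 has one cell in each even real dimension 0, 2, ..., 22.
The cohomology groups are H^{2k}(P^11) = Z for k = 0,...,11, and 0 otherwise.
Euler characteristic = sum of Betti numbers = 1 per even-dimensional cohomology group.
chi(P^11) = 11 + 1 = 12

12


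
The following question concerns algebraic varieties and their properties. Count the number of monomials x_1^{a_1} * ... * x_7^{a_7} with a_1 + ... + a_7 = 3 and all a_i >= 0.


The number of degree-3 monomials in 7 variables is C(d+n-1, n-1).
= C(3+7-1, 7-1) = C(9, 6)
= 84

84


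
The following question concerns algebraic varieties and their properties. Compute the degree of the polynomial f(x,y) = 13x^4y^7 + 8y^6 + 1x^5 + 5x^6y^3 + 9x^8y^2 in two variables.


Examine each term for its total degree (sum of exponents).
  Term '13x^4y^7' has total degree 4+7 = 11.
  Term '8y^6' has total degree 0+6 = 6.
  Term '1x^5' has total degree 5+0 = 5.
  Term '5x^6y^3' has total degree 6+3 = 9.
  Term '9x^8y^2' has total degree 8+2 = 10.
The maximum total degree among all terms is 11.

11


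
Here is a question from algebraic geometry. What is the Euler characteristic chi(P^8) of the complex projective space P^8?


The complex projective space P^8 has one cell in each even real dimension 0, 2, ..., 16.
The cohomology groups are H^{2k}(P^8) = Z for k = 0,...,8, and 0 otherwise.
Euler characteristic = sum of Betti numbers = 1 per even-dimensional cohomology group.
chi(P^8) = 8 + 1 = 9

9


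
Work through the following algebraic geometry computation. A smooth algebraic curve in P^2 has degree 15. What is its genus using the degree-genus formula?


Using the genus formula for smooth plane curves:
g = (d-1)(d-2)/2
g = (15-1)(15-2)/2
g = 14*13/2
g = 182/2 = 91

91


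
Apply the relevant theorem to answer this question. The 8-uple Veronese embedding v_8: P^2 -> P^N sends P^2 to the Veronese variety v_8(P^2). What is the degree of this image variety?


The Veronese variety v_8(P^2) has degree d^r.
d^r = 8^2 = 64

64


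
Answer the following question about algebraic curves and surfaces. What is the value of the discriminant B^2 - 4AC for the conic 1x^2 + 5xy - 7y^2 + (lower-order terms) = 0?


The discriminant of a conic Ax^2 + Bxy + Cy^2 + ... = 0 is B^2 - 4AC.
B^2 = 5^2 = 25
4AC = 4*1*(-7) = -28
Discriminant = 25 + 28 = 53

53


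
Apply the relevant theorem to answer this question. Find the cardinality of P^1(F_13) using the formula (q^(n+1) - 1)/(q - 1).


P^1(F_13) has (q^(n+1) - 1)/(q - 1) points.
= 13^1 + 13^0
= 13 + 1
= 14

14


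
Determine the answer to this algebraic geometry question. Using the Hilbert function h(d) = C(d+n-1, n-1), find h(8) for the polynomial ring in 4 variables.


The Hilbert function for the polynomial ring in 4 variables is:
h(d) = C(d+n-1, n-1)
h(8) = C(8+4-1, 4-1) = C(11, 3)
= 11! / (3! * 8!)
= 165

165


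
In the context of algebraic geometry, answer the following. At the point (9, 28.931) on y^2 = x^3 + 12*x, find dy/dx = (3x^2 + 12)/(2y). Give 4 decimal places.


Using implicit differentiation of y^2 = x^3 + 12*x:
2y * dy/dx = 3x^2 + 12
dy/dx = (3x^2 + 12)/(2y)
Numerator: 3*9^2 + 12 = 255
Denominator: 2*28.931 = 57.862
dy/dx = 255/57.862 = 4.4070

4.4070


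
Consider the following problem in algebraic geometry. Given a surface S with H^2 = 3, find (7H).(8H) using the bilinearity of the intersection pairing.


Using bilinearity of the intersection pairing on a surface S:
(aH).(bH) = ab * (H.H)
We have H^2 = 3.
D.E = (7H).(8H) = 7*8*3
= 56*3
= 168

168


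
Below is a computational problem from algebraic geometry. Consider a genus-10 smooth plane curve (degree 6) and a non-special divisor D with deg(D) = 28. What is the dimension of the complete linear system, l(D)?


First, compute the genus of a smooth plane curve of degree 6:
g = (d-1)(d-2)/2 = (6-1)(6-2)/2 = 10
For a non-special divisor D (i.e., h^1(D) = 0), Riemann-Roch gives:
l(D) = deg(D) - g + 1
Since deg(D) = 28 >= 2g - 1 = 19, D is non-special.
l(D) = 28 - 10 + 1 = 19

19


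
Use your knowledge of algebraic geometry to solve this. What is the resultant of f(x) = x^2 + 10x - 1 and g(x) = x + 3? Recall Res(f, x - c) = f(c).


For Res(f, x - c), we evaluate f at x = c.
f(-3) = (-3)^2 + 10*(-3) - 1
= 9 - 30 - 1
= -21 - 1 = -22
Res(f, g) = -22

-22


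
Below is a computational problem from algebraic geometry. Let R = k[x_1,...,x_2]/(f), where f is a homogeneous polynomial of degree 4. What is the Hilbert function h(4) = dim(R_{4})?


For R = k[x_1,...,x_n]/(f) with f homogeneous of degree e:
The Hilbert series is (1 - t^e)/(1 - t)^n.
So h(d) = C(d+n-1, n-1) - C(d-e+n-1, n-1) for d >= e.
With n=2, e=4, d=4:
C(4+2-1, 2-1) = C(5, 1) = 5
C(4-4+2-1, 2-1) = C(1, 1) = 1
h(4) = 5 - 1 = 4

4


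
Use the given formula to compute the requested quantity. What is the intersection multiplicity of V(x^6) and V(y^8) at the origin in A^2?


The intersection multiplicity of V(x^a) and V(y^b) at the origin is:
I(O; V(x^6), V(y^8)) = dim_k(k[x,y]/(x^6, y^8))
A basis for k[x,y]/(x^6, y^8) is the set of monomials x^i * y^j
where 0 <= i < 6 and 0 <= j < 8.
The number of such monomials is 6 * 8 = 48

48


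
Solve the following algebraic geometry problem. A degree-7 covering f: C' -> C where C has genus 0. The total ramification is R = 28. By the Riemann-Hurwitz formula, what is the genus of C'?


Riemann-Hurwitz formula: 2g' - 2 = d(2g - 2) + R
Given: d = 7, g = 0, R = 28
2g' - 2 = 7*(2*0 - 2) + 28
2g' - 2 = 7*(-2) + 28
2g' - 2 = -14 + 28 = 14
2g' = 16
g' = 8

8


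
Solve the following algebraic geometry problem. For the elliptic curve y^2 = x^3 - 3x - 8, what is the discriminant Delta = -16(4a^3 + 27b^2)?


Compute each component:
4a^3 = 4*(-3)^3 = 4*(-27) = -108
27b^2 = 27*(-8)^2 = 27*64 = 1728
4a^3 + 27b^2 = -108 + 1728 = 1620
Delta = -16*1620 = -25920

-25920


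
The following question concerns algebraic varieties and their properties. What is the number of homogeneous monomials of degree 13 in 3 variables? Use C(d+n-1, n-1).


The number of degree-13 monomials in 3 variables is C(d+n-1, n-1).
= C(13+3-1, 3-1) = C(15, 2)
= 105

105


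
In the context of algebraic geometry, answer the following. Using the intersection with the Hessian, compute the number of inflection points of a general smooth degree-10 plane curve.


For a general smooth plane curve C of degree d, the inflection points are
the intersection of C with its Hessian curve, which has degree 3(d-2).
By Bezout, the total intersection number is d * 3(d-2) = 10 * 24 = 240.
For a general curve every flex is ordinary, so each contributes
multiplicity 1 to C·Hess(C), and the number of distinct inflection
points is 3d(d-2).
Inflection points = 3*10*(10-2) = 3*10*8 = 240

240


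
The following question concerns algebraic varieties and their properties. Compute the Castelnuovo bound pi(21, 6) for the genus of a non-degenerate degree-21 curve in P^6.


Castelnuovo's bound: write d - 1 = m(r-1) + epsilon with 0 <= epsilon < r-1.
d - 1 = 21 - 1 = 20
r - 1 = 6 - 1 = 5
20 = 4*5 + 0, so m = 4, epsilon = 0
pi(d, r) = m(m-1)(r-1)/2 + m*epsilon
= 4*3*5/2 + 4*0
= 60/2 + 0
= 30 + 0 = 30

30


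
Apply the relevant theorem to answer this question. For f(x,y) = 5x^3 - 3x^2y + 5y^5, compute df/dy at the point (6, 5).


df/dy = (-3)*x^2 + 5*5*y^4
At (6,5): (-3)*6^2 + 5*5*5^4
= -108 + 15625
= 15517

15517


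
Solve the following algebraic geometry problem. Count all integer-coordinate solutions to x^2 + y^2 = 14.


Systematically check integer values of x where x^2 <= 14.
For each valid x, check if 14 - x^2 is a perfect square.
Total integer solutions found: 0

0


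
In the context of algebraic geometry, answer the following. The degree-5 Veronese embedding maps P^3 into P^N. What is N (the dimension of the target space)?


The Veronese embedding v_d: P^n -> P^N maps each point to all
degree-d monomials in n+1 homogeneous coordinates.
N = C(n+d, d) - 1
N = C(3+5, 5) - 1
N = C(8, 5) - 1
C(8, 5) = 56
N = 56 - 1 = 55

55


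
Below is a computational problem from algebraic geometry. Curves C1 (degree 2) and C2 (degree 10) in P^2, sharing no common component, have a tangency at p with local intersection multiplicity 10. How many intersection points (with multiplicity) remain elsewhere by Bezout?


By Bezout's theorem, the total intersection number is d1 * d2.
Total = 2 * 10 = 20
Intersection multiplicity at p = 10
Remaining intersections = 20 - 10 = 10

10


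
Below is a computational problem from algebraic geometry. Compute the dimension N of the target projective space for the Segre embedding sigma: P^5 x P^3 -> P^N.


The Segre embedding maps P^m x P^n into P^N via
all products of coordinates from each factor.
N = (m+1)(n+1) - 1
N = (5+1)(3+1) - 1
N = 6*4 - 1
N = 24 - 1 = 23

23


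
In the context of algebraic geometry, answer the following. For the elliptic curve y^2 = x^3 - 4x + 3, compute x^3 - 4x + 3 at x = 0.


Compute x^3 - 4x + 3 at x = 0:
x^3 = 0^3 = 0
(-4)*x = (-4)*0 = 0
Sum: 0 + 0 + 3 = 3

3


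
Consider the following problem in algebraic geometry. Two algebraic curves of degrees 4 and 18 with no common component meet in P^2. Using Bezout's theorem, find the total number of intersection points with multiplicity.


Bezout's theorem states the intersection count equals the product of degrees.
Intersection count = 4 * 18 = 72

72


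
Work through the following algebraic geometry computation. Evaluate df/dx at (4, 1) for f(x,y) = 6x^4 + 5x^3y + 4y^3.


df/dx = 4*6*x^3 + 3*5*x^2*y
At (4,1): 4*6*4^3 + 3*5*4^2*1
= 1536 + 240
= 1776

1776


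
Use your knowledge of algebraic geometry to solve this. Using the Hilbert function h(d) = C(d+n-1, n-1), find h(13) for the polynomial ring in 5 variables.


The Hilbert function for the polynomial ring in 5 variables is:
h(d) = C(d+n-1, n-1)
h(13) = C(13+5-1, 5-1) = C(17, 4)
= 17! / (4! * 13!)
= 2380

2380


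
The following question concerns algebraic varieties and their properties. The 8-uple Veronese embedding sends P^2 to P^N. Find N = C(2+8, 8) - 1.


The Veronese embedding v_d: P^n -> P^N maps each point to all
degree-d monomials in n+1 homogeneous coordinates.
N = C(n+d, d) - 1
N = C(2+8, 8) - 1
N = C(10, 8) - 1
C(10, 8) = 45
N = 45 - 1 = 44

44


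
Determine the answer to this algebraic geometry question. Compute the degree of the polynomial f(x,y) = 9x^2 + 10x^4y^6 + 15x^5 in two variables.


Examine each term for its total degree (sum of exponents).
  Term '9x^2' has total degree 2+0 = 2.
  Term '10x^4y^6' has total degree 4+6 = 10.
  Term '15x^5' has total degree 5+0 = 5.
The maximum total degree among all terms is 10.

10


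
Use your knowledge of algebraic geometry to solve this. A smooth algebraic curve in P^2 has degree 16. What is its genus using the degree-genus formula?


Using the genus formula for smooth plane curves:
g = (d-1)(d-2)/2
g = (16-1)(16-2)/2
g = 15*14/2
g = 210/2 = 105

105


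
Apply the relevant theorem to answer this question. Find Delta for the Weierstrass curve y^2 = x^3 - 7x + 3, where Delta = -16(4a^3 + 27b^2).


Compute each component:
4a^3 = 4*(-7)^3 = 4*(-343) = -1372
27b^2 = 27*3^2 = 27*9 = 243
4a^3 + 27b^2 = -1372 + 243 = -1129
Delta = -16*(-1129) = 18064

18064


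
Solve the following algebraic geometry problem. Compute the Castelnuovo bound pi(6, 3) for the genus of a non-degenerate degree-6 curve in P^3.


Castelnuovo's bound: write d - 1 = m(r-1) + epsilon with 0 <= epsilon < r-1.
d - 1 = 6 - 1 = 5
r - 1 = 3 - 1 = 2
5 = 2*2 + 1, so m = 2, epsilon = 1
pi(d, r) = m(m-1)(r-1)/2 + m*epsilon
= 2*1*2/2 + 2*1
= 4/2 + 2
= 2 + 2 = 4

4


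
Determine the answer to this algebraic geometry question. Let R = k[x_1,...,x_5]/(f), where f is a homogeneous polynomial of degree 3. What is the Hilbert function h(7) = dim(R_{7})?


For R = k[x_1,...,x_n]/(f) with f homogeneous of degree e:
The Hilbert series is (1 - t^e)/(1 - t)^n.
So h(d) = C(d+n-1, n-1) - C(d-e+n-1, n-1) for d >= e.
With n=5, e=3, d=7:
C(7+5-1, 5-1) = C(11, 4) = 330
C(7-3+5-1, 5-1) = C(8, 4) = 70
h(7) = 330 - 70 = 260

260


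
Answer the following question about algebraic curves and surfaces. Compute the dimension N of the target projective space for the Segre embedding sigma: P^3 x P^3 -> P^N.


The Segre embedding maps P^m x P^n into P^N via
all products of coordinates from each factor.
N = (m+1)(n+1) - 1
N = (3+1)(3+1) - 1
N = 4*4 - 1
N = 16 - 1 = 15

15


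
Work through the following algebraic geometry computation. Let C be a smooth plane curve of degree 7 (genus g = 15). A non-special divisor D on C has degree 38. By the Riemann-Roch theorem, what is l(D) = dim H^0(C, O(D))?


First, compute the genus of a smooth plane curve of degree 7:
g = (d-1)(d-2)/2 = (7-1)(7-2)/2 = 15
For a non-special divisor D (i.e., h^1(D) = 0), Riemann-Roch gives:
l(D) = deg(D) - g + 1
Since deg(D) = 38 >= 2g - 1 = 29, D is non-special.
l(D) = 38 - 15 + 1 = 24

24


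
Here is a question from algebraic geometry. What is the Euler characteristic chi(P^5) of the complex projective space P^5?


The complex projective space P^5 has one cell in each even real dimension 0, 2, ..., 10.
The cohomology groups are H^{2k}(P^5) = Z for k = 0,...,5, and 0 otherwise.
Euler characteristic = sum of Betti numbers = 1 per even-dimensional cohomology group.
chi(P^5) = 5 + 1 = 6

6


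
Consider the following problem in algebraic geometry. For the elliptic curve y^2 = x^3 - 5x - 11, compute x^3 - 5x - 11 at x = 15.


Compute x^3 - 5x - 11 at x = 15:
x^3 = 15^3 = 3375
(-5)*x = (-5)*15 = -75
Sum: 3375 - 75 - 11 = 3289

3289


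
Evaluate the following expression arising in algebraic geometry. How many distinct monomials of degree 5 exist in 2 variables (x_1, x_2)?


The number of degree-5 monomials in 2 variables is C(d+n-1, n-1).
= C(5+2-1, 2-1) = C(6, 1)
= 6

6


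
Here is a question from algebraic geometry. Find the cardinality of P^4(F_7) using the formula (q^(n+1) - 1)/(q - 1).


P^4(F_7) has (q^(n+1) - 1)/(q - 1) points.
= 7^4 + 7^3 + 7^2 + 7^1 + 7^0
= 2401 + 343 + 49 + 7 + 1
= 2801

2801


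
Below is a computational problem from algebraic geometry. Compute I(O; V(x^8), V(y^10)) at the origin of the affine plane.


The intersection multiplicity of V(x^a) and V(y^b) at the origin is:
I(O; V(x^8), V(y^10)) = dim_k(k[x,y]/(x^8, y^10))
A basis for k[x,y]/(x^8, y^10) is the set of monomials x^i * y^j
where 0 <= i < 8 and 0 <= j < 10.
The number of such monomials is 8 * 10 = 80

80


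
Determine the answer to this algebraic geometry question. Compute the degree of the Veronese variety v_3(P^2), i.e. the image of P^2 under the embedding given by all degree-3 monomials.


The Veronese variety v_3(P^2) has degree d^r.
d^r = 3^2 = 9

9


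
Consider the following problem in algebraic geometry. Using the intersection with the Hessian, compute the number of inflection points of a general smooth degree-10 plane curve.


For a general smooth plane curve C of degree d, the inflection points are
the intersection of C with its Hessian curve, which has degree 3(d-2).
By Bezout, the total intersection number is d * 3(d-2) = 10 * 24 = 240.
For a general curve every flex is ordinary, so each contributes
multiplicity 1 to C·Hess(C), and the number of distinct inflection
points is 3d(d-2).
Inflection points = 3*10*(10-2) = 3*10*8 = 240

240


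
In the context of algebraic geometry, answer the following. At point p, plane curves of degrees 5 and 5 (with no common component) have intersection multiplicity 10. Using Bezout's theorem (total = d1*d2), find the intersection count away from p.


By Bezout's theorem, the total intersection number is d1 * d2.
Total = 5 * 5 = 25
Intersection multiplicity at p = 10
Remaining intersections = 25 - 10 = 15

15


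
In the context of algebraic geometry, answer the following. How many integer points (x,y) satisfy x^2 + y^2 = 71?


Systematically check integer values of x where x^2 <= 71.
For each valid x, check if 71 - x^2 is a perfect square.
Total integer solutions found: 0

0


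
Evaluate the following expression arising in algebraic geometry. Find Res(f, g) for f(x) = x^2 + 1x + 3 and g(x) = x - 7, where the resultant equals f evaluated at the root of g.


For Res(f, x - c), we evaluate f at x = c.
f(7) = 7^2 + 1*7 + 3
= 49 + 7 + 3
= 56 + 3 = 59
Res(f, g) = 59

59


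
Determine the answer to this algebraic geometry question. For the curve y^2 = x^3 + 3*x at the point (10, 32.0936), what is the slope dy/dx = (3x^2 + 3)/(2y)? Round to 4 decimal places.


Using implicit differentiation of y^2 = x^3 + 3*x:
2y * dy/dx = 3x^2 + 3
dy/dx = (3x^2 + 3)/(2y)
Numerator: 3*10^2 + 3 = 303
Denominator: 2*32.0936 = 64.1872
dy/dx = 303/64.1872 = 4.7206

4.7206


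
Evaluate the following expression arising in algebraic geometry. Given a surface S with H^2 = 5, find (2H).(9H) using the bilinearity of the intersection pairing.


Using bilinearity of the intersection pairing on a surface S:
(aH).(bH) = ab * (H.H)
We have H^2 = 5.
D.E = (2H).(9H) = 2*9*5
= 18*5
= 90

90


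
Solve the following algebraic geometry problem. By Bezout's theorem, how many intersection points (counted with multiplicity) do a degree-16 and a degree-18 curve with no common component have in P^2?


Bezout's theorem states the intersection count equals the product of degrees.
Intersection count = 16 * 18 = 288

288


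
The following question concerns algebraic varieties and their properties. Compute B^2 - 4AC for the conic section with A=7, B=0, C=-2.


The discriminant of a conic Ax^2 + Bxy + Cy^2 + ... = 0 is B^2 - 4AC.
B^2 = 0^2 = 0
4AC = 4*7*(-2) = -56
Discriminant = 0 + 56 = 56

56


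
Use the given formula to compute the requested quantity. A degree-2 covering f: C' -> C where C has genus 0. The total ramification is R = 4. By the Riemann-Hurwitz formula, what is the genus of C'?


Riemann-Hurwitz formula: 2g' - 2 = d(2g - 2) + R
Given: d = 2, g = 0, R = 4
2g' - 2 = 2*(2*0 - 2) + 4
2g' - 2 = 2*(-2) + 4
2g' - 2 = -4 + 4 = 0
2g' = 2
g' = 1

1


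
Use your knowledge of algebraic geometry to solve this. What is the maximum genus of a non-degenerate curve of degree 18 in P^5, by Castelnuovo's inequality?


Castelnuovo's bound: write d - 1 = m(r-1) + epsilon with 0 <= epsilon < r-1.
d - 1 = 18 - 1 = 17
r - 1 = 5 - 1 = 4
17 = 4*4 + 1, so m = 4, epsilon = 1
pi(d, r) = m(m-1)(r-1)/2 + m*epsilon
= 4*3*4/2 + 4*1
= 48/2 + 4
= 24 + 4 = 28

28


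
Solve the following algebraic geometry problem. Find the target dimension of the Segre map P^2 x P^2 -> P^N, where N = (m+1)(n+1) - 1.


The Segre embedding maps P^m x P^n into P^N via
all products of coordinates from each factor.
N = (m+1)(n+1) - 1
N = (2+1)(2+1) - 1
N = 3*3 - 1
N = 9 - 1 = 8

8


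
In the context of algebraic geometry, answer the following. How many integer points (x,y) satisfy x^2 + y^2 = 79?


Systematically check integer values of x where x^2 <= 79.
For each valid x, check if 79 - x^2 is a perfect square.
Total integer solutions found: 0

0


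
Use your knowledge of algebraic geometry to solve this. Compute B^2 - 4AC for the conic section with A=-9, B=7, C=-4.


The discriminant of a conic Ax^2 + Bxy + Cy^2 + ... = 0 is B^2 - 4AC.
B^2 = 7^2 = 49
4AC = 4*(-9)*(-4) = 144
Discriminant = 49 - 144 = -95

-95


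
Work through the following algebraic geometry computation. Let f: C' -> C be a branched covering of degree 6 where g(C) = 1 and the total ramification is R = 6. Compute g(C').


Riemann-Hurwitz formula: 2g' - 2 = d(2g - 2) + R
Given: d = 6, g = 1, R = 6
2g' - 2 = 6*(2*1 - 2) + 6
2g' - 2 = 6*0 + 6
2g' - 2 = 0 + 6 = 6
2g' = 8
g' = 4

4


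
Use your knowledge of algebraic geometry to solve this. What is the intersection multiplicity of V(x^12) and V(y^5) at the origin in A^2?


The intersection multiplicity of V(x^a) and V(y^b) at the origin is:
I(O; V(x^12), V(y^5)) = dim_k(k[x,y]/(x^12, y^5))
A basis for k[x,y]/(x^12, y^5) is the set of monomials x^i * y^j
where 0 <= i < 12 and 0 <= j < 5.
The number of such monomials is 12 * 5 = 60

60


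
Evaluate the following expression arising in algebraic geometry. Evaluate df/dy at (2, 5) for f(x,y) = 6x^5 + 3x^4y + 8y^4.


df/dy = 3*x^4 + 4*8*y^3
At (2,5): 3*2^4 + 4*8*5^3
= 48 + 4000
= 4048

4048


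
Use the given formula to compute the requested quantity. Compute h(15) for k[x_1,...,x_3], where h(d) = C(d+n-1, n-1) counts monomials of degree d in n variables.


The Hilbert function for the polynomial ring in 3 variables is:
h(d) = C(d+n-1, n-1)
h(15) = C(15+3-1, 3-1) = C(17, 2)
= 17! / (2! * 15!)
= 136

136


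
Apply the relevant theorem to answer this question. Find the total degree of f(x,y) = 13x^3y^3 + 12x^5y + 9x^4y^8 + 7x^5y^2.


Examine each term for its total degree (sum of exponents).
  Term '13x^3y^3' has total degree 3+3 = 6.
  Term '12x^5y' has total degree 5+1 = 6.
  Term '9x^4y^8' has total degree 4+8 = 12.
  Term '7x^5y^2' has total degree 5+2 = 7.
The maximum total degree among all terms is 12.

12


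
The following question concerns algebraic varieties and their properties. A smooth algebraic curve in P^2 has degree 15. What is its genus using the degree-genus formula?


Using the genus formula for smooth plane curves:
g = (d-1)(d-2)/2
g = (15-1)(15-2)/2
g = 14*13/2
g = 182/2 = 91

91


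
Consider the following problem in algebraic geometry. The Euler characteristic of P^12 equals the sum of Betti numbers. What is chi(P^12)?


The complex projective space P^12 has one cell in each even real dimension 0, 2, ..., 24.
The cohomology groups are H^{2k}(P^12) = Z for k = 0,...,12, and 0 otherwise.
Euler characteristic = sum of Betti numbers = 1 per even-dimensional cohomology group.
chi(P^12) = 12 + 1 = 13

13


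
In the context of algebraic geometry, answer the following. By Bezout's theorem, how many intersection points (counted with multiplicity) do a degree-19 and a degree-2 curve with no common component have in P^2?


Bezout's theorem states the intersection count equals the product of degrees.
Intersection count = 19 * 2 = 38

38


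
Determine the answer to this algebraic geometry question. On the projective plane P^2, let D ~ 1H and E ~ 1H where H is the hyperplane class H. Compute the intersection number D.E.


Using bilinearity of the intersection pairing on the projective plane P^2:
(aH).(bH) = ab * (H.H)
We have H^2 = 1 (Bezout).
D.E = (1H).(1H) = 1*1*1
= 1*1
= 1

1


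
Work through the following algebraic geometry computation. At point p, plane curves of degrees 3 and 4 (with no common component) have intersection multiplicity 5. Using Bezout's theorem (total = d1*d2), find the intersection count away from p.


By Bezout's theorem, the total intersection number is d1 * d2.
Total = 3 * 4 = 12
Intersection multiplicity at p = 5
Remaining intersections = 12 - 5 = 7

7


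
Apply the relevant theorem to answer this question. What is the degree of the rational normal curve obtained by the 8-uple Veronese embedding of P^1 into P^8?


The rational normal curve in P^8 is the image of P^1 under the 8-uple Veronese.
A general hyperplane in P^8 pulls back to a degree-8 form on P^1, which has 8 zeros,
so the curve meets a general hyperplane in 8 points. Degree = 8.

8


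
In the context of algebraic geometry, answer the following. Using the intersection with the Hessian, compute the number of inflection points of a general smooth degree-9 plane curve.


For a general smooth plane curve C of degree d, the inflection points are
the intersection of C with its Hessian curve, which has degree 3(d-2).
By Bezout, the total intersection number is d * 3(d-2) = 9 * 21 = 189.
For a general curve every flex is ordinary, so each contributes
multiplicity 1 to C·Hess(C), and the number of distinct inflection
points is 3d(d-2).
Inflection points = 3*9*(9-2) = 3*9*7 = 189

189


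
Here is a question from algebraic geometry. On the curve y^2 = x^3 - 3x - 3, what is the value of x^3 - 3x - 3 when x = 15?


Compute x^3 - 3x - 3 at x = 15:
x^3 = 15^3 = 3375
(-3)*x = (-3)*15 = -45
Sum: 3375 - 45 - 3 = 3327

3327


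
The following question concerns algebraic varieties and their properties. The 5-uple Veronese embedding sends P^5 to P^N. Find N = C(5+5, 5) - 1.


The Veronese embedding v_d: P^n -> P^N maps each point to all
degree-d monomials in n+1 homogeneous coordinates.
N = C(n+d, d) - 1
N = C(5+5, 5) - 1
N = C(10, 5) - 1
C(10, 5) = 252
N = 252 - 1 = 251

251


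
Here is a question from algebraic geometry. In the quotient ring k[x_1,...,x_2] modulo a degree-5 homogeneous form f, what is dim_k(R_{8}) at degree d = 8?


For R = k[x_1,...,x_n]/(f) with f homogeneous of degree e:
The Hilbert series is (1 - t^e)/(1 - t)^n.
So h(d) = C(d+n-1, n-1) - C(d-e+n-1, n-1) for d >= e.
With n=2, e=5, d=8:
C(8+2-1, 2-1) = C(9, 1) = 9
C(8-5+2-1, 2-1) = C(4, 1) = 4
h(8) = 9 - 4 = 5

5


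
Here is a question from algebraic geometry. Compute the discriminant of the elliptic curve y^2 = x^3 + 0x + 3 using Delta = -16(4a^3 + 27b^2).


Compute each component:
4a^3 = 4*0^3 = 4*0 = 0
27b^2 = 27*3^2 = 27*9 = 243
4a^3 + 27b^2 = 0 + 243 = 243
Delta = -16*243 = -3888

-3888


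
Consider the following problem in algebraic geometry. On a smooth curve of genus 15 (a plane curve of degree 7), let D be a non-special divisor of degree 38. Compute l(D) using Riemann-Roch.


First, compute the genus of a smooth plane curve of degree 7:
g = (d-1)(d-2)/2 = (7-1)(7-2)/2 = 15
For a non-special divisor D (i.e., h^1(D) = 0), Riemann-Roch gives:
l(D) = deg(D) - g + 1
Since deg(D) = 38 >= 2g - 1 = 29, D is non-special.
l(D) = 38 - 15 + 1 = 24

24


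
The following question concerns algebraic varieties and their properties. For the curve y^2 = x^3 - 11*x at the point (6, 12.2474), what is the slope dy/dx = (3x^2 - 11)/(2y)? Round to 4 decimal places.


Using implicit differentiation of y^2 = x^3 - 11*x:
2y * dy/dx = 3x^2 - 11
dy/dx = (3x^2 - 11)/(2y)
Numerator: 3*6^2 - 11 = 97
Denominator: 2*12.2474 = 24.4948
dy/dx = 97/24.4948 = 3.9600

3.9600


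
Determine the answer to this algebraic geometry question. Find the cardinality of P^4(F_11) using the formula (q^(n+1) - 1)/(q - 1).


P^4(F_11) has (q^(n+1) - 1)/(q - 1) points.
= 11^4 + 11^3 + 11^2 + 11^1 + 11^0
= 14641 + 1331 + 121 + 11 + 1
= 16105

16105


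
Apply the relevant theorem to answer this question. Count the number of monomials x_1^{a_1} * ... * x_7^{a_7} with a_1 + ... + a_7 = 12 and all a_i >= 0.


The number of degree-12 monomials in 7 variables is C(d+n-1, n-1).
= C(12+7-1, 7-1) = C(18, 6)
= 18564

18564


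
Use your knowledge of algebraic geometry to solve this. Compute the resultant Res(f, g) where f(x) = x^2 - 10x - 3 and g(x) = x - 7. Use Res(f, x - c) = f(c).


For Res(f, x - c), we evaluate f at x = c.
f(7) = 7^2 - 10*7 - 3
= 49 - 70 - 3
= -21 - 3 = -24
Res(f, g) = -24

-24


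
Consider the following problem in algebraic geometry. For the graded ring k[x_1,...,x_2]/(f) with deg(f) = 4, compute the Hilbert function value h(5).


For R = k[x_1,...,x_n]/(f) with f homogeneous of degree e:
The Hilbert series is (1 - t^e)/(1 - t)^n.
So h(d) = C(d+n-1, n-1) - C(d-e+n-1, n-1) for d >= e.
With n=2, e=4, d=5:
C(5+2-1, 2-1) = C(6, 1) = 6
C(5-4+2-1, 2-1) = C(2, 1) = 2
h(5) = 6 - 2 = 4

4


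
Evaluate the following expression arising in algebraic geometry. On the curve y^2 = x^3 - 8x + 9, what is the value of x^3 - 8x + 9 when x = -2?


Compute x^3 - 8x + 9 at x = -2:
x^3 = (-2)^3 = -8
(-8)*x = (-8)*(-2) = 16
Sum: -8 + 16 + 9 = 17

17


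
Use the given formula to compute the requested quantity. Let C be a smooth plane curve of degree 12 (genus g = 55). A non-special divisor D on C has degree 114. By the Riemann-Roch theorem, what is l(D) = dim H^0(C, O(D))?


First, compute the genus of a smooth plane curve of degree 12:
g = (d-1)(d-2)/2 = (12-1)(12-2)/2 = 55
For a non-special divisor D (i.e., h^1(D) = 0), Riemann-Roch gives:
l(D) = deg(D) - g + 1
Since deg(D) = 114 >= 2g - 1 = 109, D is non-special.
l(D) = 114 - 55 + 1 = 60

60


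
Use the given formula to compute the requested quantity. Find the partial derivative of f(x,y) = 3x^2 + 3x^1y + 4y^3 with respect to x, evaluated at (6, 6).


df/dx = 2*3*x^1 + 1*3*x^0*y
At (6,6): 2*3*6^1 + 1*3*6^0*6
= 36 + 18
= 54

54
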